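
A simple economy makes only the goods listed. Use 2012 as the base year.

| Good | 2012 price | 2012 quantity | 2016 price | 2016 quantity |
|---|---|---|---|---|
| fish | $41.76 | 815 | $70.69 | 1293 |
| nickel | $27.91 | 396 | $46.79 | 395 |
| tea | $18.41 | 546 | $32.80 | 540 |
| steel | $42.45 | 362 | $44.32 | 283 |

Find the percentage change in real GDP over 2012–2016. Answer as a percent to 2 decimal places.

23.36%

Real GDP 2012 = Nominal GDP 2012 = 41.76·815 + 27.91·396 + 18.41·546 + 42.45·362 = 70505.52.
Real GDP 2016 (at 2012 prices) = 41.76·1293 + 27.91·395 + 18.41·540 + 42.45·283 = 86974.88.
Real growth = 86974.88/70505.52 − 1 = 0.2336.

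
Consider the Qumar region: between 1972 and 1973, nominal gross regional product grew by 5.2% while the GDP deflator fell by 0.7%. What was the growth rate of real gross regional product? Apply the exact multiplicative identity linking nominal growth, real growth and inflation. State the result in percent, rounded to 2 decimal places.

(1 + g_nom) = (1 + g_real)(1 + π), so g_real = 1.0520 / 0.9930 − 1 = 0.05942.

5.94%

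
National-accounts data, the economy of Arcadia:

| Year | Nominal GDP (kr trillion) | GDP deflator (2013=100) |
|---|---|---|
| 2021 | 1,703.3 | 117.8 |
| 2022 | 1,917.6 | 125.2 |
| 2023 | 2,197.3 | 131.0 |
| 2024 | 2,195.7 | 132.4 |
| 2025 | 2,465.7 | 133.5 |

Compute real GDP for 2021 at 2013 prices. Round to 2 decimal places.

Real GDP 2021 = 1703.3 / 1.178 = 1445.93.

kr 1,445.93 trillion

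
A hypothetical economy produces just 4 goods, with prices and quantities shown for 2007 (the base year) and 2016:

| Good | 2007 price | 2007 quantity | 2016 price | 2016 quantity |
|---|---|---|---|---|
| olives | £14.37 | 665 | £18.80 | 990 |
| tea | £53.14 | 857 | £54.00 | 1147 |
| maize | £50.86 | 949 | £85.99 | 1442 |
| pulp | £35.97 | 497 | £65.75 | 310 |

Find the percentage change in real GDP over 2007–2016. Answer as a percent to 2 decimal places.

Real GDP 2007 = Nominal GDP 2007 = 14.37·665 + 53.14·857 + 50.86·949 + 35.97·497 = 121240.26.
Real GDP 2016 (at 2007 prices) = 14.37·990 + 53.14·1147 + 50.86·1442 + 35.97·310 = 159668.70.
Real growth = 159668.70/121240.26 − 1 = 0.3170.

31.70%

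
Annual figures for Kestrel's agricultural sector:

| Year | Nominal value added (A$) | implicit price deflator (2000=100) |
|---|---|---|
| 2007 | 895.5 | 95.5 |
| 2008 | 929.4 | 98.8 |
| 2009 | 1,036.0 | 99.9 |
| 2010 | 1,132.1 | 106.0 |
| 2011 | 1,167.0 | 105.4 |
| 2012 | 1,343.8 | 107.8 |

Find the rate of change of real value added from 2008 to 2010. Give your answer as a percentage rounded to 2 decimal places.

13.54%

Real value added 2008 = 929.4/0.988 = 940.69.
Real value added 2010 = 1132.1/1.060 = 1068.02.
Change = 1068.02/940.69 − 1 = 0.1354.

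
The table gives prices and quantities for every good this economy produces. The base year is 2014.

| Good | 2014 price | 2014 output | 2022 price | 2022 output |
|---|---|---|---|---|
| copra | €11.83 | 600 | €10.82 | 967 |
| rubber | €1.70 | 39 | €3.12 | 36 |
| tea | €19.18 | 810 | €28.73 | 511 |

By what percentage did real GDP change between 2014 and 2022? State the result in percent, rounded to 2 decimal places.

-6.16%

Real GDP 2014 = Nominal GDP 2014 = 11.83·600 + 1.70·39 + 19.18·810 = 22700.10.
Real GDP 2022 (at 2014 prices) = 11.83·967 + 1.70·36 + 19.18·511 = 21301.79.
Real growth = 21301.79/22700.10 − 1 = -0.0616.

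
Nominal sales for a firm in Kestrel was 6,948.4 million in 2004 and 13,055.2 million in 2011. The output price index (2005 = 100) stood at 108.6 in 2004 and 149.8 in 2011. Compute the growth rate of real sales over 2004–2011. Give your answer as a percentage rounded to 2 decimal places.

36.21%

Deflate each year: 2004 → 6948.4/1.086 = 6398.16; 2011 → 13055.2/1.498 = 8715.09.
So real sales changed by 8715.09/6398.16 − 1 = 0.3621, i.e. 36.21%.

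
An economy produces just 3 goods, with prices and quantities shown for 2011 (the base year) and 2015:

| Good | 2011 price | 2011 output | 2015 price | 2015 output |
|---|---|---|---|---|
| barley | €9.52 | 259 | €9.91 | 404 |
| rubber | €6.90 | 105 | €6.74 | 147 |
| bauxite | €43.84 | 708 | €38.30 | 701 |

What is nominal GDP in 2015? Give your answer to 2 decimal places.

€31842.72

Nominal GDP 2015 = Σ (p_2015 × q_2015) = 9.91·404 + 6.74·147 + 38.30·701 = 31842.72.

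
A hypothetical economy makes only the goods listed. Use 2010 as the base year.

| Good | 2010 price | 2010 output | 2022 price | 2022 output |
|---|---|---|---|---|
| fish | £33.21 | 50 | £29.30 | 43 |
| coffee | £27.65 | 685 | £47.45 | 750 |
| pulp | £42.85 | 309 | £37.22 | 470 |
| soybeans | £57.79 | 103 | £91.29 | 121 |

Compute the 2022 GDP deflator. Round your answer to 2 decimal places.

Nominal GDP 2022 = 29.30·43 + 47.45·750 + 37.22·470 + 91.29·121 = 65386.89.
Real GDP 2022 (at 2010 prices) = 33.21·43 + 27.65·750 + 42.85·470 + 57.79·121 = 49297.62.
Deflator = Nominal/Real × 100 = 65386.89/49297.62 × 100 = 132.637.

132.64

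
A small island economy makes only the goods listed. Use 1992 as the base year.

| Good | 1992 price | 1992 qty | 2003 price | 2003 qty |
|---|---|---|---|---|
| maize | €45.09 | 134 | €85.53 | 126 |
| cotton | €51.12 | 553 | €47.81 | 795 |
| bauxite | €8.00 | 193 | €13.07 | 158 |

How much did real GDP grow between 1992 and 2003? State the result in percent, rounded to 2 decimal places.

Real GDP 1992 = Nominal GDP 1992 = 45.09·134 + 51.12·553 + 8.00·193 = 35855.42.
Real GDP 2003 (at 1992 prices) = 45.09·126 + 51.12·795 + 8.00·158 = 47585.74.
Real growth = 47585.74/35855.42 − 1 = 0.3272.

32.72%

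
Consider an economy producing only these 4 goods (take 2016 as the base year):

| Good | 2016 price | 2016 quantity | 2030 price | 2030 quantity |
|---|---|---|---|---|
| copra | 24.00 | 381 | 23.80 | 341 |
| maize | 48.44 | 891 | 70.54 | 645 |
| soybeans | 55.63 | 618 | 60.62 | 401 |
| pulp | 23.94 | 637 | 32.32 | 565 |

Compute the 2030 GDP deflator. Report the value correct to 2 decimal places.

127.80

Nominal GDP 2030 = 23.80·341 + 70.54·645 + 60.62·401 + 32.32·565 = 96183.52.
Real GDP 2030 (at 2016 prices) = 24.00·341 + 48.44·645 + 55.63·401 + 23.94·565 = 75261.53.
Deflator = Nominal/Real × 100 = 96183.52/75261.53 × 100 = 127.799.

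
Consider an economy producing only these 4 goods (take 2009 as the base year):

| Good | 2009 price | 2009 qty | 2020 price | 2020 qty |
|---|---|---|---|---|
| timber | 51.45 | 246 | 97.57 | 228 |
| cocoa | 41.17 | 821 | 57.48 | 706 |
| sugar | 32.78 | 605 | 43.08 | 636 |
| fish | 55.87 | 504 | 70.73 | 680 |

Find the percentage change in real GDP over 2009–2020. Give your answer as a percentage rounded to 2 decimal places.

Real GDP 2009 = Nominal GDP 2009 = 51.45·246 + 41.17·821 + 32.78·605 + 55.87·504 = 94447.65.
Real GDP 2020 (at 2009 prices) = 51.45·228 + 41.17·706 + 32.78·636 + 55.87·680 = 99636.30.
Real growth = 99636.30/94447.65 − 1 = 0.0549.

5.49%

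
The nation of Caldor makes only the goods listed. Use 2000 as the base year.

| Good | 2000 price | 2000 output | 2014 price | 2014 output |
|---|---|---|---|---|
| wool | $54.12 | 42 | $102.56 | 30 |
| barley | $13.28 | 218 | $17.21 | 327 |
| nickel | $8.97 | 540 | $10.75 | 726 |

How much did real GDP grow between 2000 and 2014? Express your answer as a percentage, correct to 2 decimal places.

Real GDP 2000 = Nominal GDP 2000 = 54.12·42 + 13.28·218 + 8.97·540 = 10011.88.
Real GDP 2014 (at 2000 prices) = 54.12·30 + 13.28·327 + 8.97·726 = 12478.38.
Real growth = 12478.38/10011.88 − 1 = 0.2464.

24.64%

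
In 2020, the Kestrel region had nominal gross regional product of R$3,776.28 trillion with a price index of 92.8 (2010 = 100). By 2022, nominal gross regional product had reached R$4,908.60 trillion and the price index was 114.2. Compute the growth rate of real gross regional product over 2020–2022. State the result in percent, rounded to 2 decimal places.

5.63%

Deflate each year: 2020 → 3776.28/0.928 = 4069.27; 2022 → 4908.60/1.142 = 4298.25.
So real gross regional product changed by 4298.25/4069.27 − 1 = 0.0563, i.e. 5.63%.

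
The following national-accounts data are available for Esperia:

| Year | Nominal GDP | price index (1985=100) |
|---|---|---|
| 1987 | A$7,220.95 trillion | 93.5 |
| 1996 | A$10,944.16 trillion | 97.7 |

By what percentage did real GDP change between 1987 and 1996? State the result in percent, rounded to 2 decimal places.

Deflate each year: 1987 → 7220.95/0.935 = 7722.94; 1996 → 10944.16/0.977 = 11201.80.
So real GDP changed by 11201.80/7722.94 − 1 = 0.4505, i.e. 45.05%.

45.05%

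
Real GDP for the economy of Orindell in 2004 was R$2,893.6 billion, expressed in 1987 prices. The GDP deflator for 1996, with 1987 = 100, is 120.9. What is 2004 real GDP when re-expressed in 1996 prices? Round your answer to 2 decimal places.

R$3,498.36 billion

Real GDP in 1996 prices = Real GDP in 1987 prices × (P_1996/P_1987) = 2893.6 × 1.209 = 3498.36.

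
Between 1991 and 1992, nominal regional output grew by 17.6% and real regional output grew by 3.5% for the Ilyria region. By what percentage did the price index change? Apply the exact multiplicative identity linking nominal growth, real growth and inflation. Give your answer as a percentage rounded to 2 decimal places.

13.62%

(1 + g_nom) = (1 + g_real)(1 + π), so π = 1.1760 / 1.0350 − 1 = 0.13623.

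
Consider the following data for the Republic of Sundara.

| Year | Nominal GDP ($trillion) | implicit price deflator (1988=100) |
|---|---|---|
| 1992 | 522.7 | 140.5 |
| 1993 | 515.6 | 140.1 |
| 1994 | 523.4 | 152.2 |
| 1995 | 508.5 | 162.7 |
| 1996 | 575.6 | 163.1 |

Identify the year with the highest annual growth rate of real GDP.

1993: real = 515.6/1.401 = 368.02; growth vs 1992 (372.03) = -1.08%.
1994: real = 523.4/1.522 = 343.89; growth vs 1993 (368.02) = -6.56%.
1995: real = 508.5/1.627 = 312.54; growth vs 1994 (343.89) = -9.12%.
1996: real = 575.6/1.631 = 352.91; growth vs 1995 (312.54) = 12.92%.

1996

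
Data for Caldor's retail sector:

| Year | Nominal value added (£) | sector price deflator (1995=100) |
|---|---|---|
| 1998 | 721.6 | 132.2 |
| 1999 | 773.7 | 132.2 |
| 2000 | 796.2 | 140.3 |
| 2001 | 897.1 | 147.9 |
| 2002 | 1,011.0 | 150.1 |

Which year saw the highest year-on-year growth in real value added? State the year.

1999: real = 773.7/1.322 = 585.25; growth vs 1998 (545.84) = 7.22%.
2000: real = 796.2/1.403 = 567.50; growth vs 1999 (585.25) = -3.03%.
2001: real = 897.1/1.479 = 606.56; growth vs 2000 (567.50) = 6.88%.
2002: real = 1011.0/1.501 = 673.55; growth vs 2001 (606.56) = 11.04%.

2002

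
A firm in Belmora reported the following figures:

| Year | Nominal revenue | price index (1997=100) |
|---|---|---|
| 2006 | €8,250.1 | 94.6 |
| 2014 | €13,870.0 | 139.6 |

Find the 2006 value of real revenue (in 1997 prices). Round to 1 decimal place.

Real revenue = Nominal / (price index/100) = 8250.1 / 0.946 = 8721.04.

€8,721.0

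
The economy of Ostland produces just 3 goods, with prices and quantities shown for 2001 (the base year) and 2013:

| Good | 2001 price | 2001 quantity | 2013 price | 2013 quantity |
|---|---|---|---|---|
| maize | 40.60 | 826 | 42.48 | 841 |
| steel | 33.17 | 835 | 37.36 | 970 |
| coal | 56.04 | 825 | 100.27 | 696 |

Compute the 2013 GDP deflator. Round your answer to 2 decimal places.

Nominal GDP 2013 = 42.48·841 + 37.36·970 + 100.27·696 = 141752.80.
Real GDP 2013 (at 2001 prices) = 40.60·841 + 33.17·970 + 56.04·696 = 105323.34.
Deflator = Nominal/Real × 100 = 141752.80/105323.34 × 100 = 134.588.

134.59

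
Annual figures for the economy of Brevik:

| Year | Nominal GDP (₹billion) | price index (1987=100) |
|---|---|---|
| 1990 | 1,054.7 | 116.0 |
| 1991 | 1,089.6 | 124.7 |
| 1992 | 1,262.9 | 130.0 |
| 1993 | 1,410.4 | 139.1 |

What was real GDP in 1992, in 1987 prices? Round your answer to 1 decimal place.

₹971.5 billion

Real GDP 1992 = 1262.9 / 1.300 = 971.46.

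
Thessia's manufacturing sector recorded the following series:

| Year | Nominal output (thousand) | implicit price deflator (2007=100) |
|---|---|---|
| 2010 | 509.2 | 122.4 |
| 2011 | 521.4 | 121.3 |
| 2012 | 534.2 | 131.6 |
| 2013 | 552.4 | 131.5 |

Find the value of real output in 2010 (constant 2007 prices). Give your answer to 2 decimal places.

416.01 thousand

Real output 2010 = 509.2 / 1.224 = 416.01.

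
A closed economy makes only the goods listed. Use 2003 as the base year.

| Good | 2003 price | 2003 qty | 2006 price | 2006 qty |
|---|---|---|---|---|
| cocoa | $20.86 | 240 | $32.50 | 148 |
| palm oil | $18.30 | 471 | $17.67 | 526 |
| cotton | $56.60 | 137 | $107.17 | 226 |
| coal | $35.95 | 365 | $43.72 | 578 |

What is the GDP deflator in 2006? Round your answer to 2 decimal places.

137.40

Nominal GDP 2006 = 32.50·148 + 17.67·526 + 107.17·226 + 43.72·578 = 63595.00.
Real GDP 2006 (at 2003 prices) = 20.86·148 + 18.30·526 + 56.60·226 + 35.95·578 = 46283.78.
Deflator = Nominal/Real × 100 = 63595.00/46283.78 × 100 = 137.402.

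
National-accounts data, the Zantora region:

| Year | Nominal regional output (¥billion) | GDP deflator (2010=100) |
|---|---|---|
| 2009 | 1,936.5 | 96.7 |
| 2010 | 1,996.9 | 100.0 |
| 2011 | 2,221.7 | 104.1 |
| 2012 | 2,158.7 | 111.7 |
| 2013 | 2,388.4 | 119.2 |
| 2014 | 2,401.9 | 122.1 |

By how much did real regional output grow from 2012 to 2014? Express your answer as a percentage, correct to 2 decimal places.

Real regional output 2012 = 2158.7/1.117 = 1932.59.
Real regional output 2014 = 2401.9/1.221 = 1967.16.
Change = 1967.16/1932.59 − 1 = 0.0179.

1.79%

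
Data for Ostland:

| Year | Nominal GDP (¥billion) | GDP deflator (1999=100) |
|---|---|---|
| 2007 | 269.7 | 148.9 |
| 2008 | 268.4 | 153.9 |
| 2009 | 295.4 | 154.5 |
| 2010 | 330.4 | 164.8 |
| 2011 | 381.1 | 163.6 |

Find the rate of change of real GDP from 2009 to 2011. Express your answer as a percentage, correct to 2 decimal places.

Real GDP 2009 = 295.4/1.545 = 191.20.
Real GDP 2011 = 381.1/1.636 = 232.95.
Change = 232.95/191.20 − 1 = 0.2184.

21.84%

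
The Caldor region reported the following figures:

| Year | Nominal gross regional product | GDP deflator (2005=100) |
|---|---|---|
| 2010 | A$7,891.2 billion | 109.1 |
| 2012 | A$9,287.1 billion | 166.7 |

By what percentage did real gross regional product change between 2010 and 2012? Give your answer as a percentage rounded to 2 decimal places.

Deflate each year: 2010 → 7891.2/1.091 = 7233.00; 2012 → 9287.1/1.667 = 5571.15.
So real gross regional product changed by 5571.15/7233.00 − 1 = -0.2298, i.e. -22.98%.

-22.98%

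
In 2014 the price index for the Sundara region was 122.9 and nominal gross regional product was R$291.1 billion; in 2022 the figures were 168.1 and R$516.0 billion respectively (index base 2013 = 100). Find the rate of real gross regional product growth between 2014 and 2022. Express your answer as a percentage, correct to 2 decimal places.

Real gross regional product 2014 = 291.1 / 1.229 = 236.86.
Real gross regional product 2022 = 516.0 / 1.681 = 306.96.
Real growth = 306.96 / 236.86 − 1 = 0.2960.

29.60%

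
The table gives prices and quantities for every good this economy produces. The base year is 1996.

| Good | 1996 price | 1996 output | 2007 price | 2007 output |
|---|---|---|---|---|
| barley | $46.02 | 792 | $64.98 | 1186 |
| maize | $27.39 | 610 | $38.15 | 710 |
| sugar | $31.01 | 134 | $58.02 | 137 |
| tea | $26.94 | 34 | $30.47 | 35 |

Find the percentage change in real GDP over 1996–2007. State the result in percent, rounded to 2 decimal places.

36.05%

Real GDP 1996 = Nominal GDP 1996 = 46.02·792 + 27.39·610 + 31.01·134 + 26.94·34 = 58227.04.
Real GDP 2007 (at 1996 prices) = 46.02·1186 + 27.39·710 + 31.01·137 + 26.94·35 = 79217.89.
Real growth = 79217.89/58227.04 − 1 = 0.3605.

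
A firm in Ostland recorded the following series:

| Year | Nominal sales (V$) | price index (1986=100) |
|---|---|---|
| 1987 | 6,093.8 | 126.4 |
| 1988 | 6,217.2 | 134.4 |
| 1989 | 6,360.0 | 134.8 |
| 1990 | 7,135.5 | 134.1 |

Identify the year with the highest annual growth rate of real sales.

1990

1988: real = 6217.2/1.344 = 4625.89; growth vs 1987 (4821.04) = -4.05%.
1989: real = 6360.0/1.348 = 4718.10; growth vs 1988 (4625.89) = 1.99%.
1990: real = 7135.5/1.341 = 5321.03; growth vs 1989 (4718.10) = 12.78%.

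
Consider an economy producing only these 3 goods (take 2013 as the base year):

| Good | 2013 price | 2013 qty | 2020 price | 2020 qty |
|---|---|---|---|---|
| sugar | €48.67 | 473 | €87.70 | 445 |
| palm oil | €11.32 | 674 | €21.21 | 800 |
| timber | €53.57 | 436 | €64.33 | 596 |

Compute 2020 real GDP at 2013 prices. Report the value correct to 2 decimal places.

Real GDP 2020 = Σ (p_2013 × q_2020) = 48.67·445 + 11.32·800 + 53.57·596 = 62641.87.

€62641.87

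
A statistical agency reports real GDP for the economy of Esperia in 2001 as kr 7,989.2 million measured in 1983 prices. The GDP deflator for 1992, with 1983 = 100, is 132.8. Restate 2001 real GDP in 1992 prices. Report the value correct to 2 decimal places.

Real GDP in 1992 prices = Real GDP in 1983 prices × (P_1992/P_1983) = 7989.2 × 1.328 = 10609.66.

kr 10,609.66 million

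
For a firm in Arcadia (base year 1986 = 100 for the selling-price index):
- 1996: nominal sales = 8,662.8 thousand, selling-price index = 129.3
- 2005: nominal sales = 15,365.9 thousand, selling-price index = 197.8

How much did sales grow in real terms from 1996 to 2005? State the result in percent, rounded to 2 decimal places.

Deflate each year: 1996 → 8662.8/1.293 = 6699.77; 2005 → 15365.9/1.978 = 7768.40.
So real sales changed by 7768.40/6699.77 − 1 = 0.1595, i.e. 15.95%.

15.95%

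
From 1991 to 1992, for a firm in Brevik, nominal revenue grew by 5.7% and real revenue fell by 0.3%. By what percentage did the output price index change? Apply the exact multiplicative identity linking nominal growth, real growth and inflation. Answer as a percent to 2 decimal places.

6.02%

(1 + g_nom) = (1 + g_real)(1 + π), so π = 1.0570 / 0.9970 − 1 = 0.06018.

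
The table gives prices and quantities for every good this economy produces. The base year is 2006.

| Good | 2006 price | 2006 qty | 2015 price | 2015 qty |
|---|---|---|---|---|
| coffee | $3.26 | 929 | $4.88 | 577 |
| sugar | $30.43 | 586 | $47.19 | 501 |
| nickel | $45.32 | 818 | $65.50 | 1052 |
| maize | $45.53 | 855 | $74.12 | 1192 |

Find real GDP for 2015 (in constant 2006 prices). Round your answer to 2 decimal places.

$119074.85

Real GDP 2015 = Σ (p_2006 × q_2015) = 3.26·577 + 30.43·501 + 45.32·1052 + 45.53·1192 = 119074.85.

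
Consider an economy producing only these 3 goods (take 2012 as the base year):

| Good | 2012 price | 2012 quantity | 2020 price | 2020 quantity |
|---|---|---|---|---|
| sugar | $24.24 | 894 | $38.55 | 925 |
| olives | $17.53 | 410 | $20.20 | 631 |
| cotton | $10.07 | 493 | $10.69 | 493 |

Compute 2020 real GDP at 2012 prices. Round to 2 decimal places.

$38447.94

Real GDP 2020 = Σ (p_2012 × q_2020) = 24.24·925 + 17.53·631 + 10.07·493 = 38447.94.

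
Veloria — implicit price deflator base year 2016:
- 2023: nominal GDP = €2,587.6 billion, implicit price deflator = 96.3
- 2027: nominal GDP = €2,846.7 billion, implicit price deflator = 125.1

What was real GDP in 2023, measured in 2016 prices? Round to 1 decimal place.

€2,687.0 billion

Real GDP = Nominal / (implicit price deflator/100) = 2587.6 / 0.963 = 2687.02.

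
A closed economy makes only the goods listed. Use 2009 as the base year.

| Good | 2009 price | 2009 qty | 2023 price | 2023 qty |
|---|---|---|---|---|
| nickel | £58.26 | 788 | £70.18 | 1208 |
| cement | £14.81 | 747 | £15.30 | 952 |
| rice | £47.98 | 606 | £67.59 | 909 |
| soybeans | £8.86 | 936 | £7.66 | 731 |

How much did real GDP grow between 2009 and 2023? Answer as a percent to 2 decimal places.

Real GDP 2009 = Nominal GDP 2009 = 58.26·788 + 14.81·747 + 47.98·606 + 8.86·936 = 94340.79.
Real GDP 2023 (at 2009 prices) = 58.26·1208 + 14.81·952 + 47.98·909 + 8.86·731 = 134567.68.
Real growth = 134567.68/94340.79 − 1 = 0.4264.

42.64%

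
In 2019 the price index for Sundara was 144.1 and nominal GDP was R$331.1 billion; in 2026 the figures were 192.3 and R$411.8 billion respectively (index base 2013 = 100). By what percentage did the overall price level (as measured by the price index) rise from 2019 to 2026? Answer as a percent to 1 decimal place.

33.4%

Price-level change = 192.3 / 144.1 − 1 = 0.3345.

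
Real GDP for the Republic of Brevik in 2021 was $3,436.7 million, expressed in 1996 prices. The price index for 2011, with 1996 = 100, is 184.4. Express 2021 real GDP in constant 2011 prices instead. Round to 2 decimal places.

$6,337.27 million

Real GDP in 2011 prices = Real GDP in 1996 prices × (P_2011/P_1996) = 3436.7 × 1.844 = 6337.27.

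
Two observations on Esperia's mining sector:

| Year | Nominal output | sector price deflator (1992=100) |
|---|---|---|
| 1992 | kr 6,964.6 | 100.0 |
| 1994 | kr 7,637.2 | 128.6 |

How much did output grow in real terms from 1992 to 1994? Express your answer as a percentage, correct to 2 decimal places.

Deflate each year: 1992 → 6964.6/1.000 = 6964.60; 1994 → 7637.2/1.286 = 5938.72.
So real output changed by 5938.72/6964.60 − 1 = -0.1473, i.e. -14.73%.

-14.73%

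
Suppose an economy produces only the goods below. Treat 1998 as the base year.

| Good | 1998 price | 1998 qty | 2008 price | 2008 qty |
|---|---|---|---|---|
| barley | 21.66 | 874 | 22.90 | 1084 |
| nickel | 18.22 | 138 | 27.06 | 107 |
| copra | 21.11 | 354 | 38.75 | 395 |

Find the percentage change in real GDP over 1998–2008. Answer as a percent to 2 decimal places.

16.77%

Real GDP 1998 = Nominal GDP 1998 = 21.66·874 + 18.22·138 + 21.11·354 = 28918.14.
Real GDP 2008 (at 1998 prices) = 21.66·1084 + 18.22·107 + 21.11·395 = 33767.43.
Real growth = 33767.43/28918.14 − 1 = 0.1677.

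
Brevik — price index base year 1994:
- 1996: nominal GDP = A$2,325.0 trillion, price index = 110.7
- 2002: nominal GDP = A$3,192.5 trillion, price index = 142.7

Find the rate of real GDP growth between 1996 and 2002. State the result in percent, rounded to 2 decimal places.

6.52%

Real GDP 1996 = 2325.0 / 1.107 = 2100.27.
Real GDP 2002 = 3192.5 / 1.427 = 2237.21.
Real growth = 2237.21 / 2100.27 − 1 = 0.0652.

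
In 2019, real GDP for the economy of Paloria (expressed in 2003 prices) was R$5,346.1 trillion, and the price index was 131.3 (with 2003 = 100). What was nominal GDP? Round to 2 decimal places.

Nominal GDP = Real × (price index/100) = 5346.1 × 1.313 = 7019.43.

R$7,019.43 trillion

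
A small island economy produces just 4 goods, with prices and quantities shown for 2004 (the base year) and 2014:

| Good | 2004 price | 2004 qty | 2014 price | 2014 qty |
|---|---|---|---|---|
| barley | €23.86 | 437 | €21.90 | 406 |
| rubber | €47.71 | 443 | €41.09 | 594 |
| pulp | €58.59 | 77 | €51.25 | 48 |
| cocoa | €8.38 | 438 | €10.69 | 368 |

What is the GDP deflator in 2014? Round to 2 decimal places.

90.37

Nominal GDP 2014 = 21.90·406 + 41.09·594 + 51.25·48 + 10.69·368 = 39692.78.
Real GDP 2014 (at 2004 prices) = 23.86·406 + 47.71·594 + 58.59·48 + 8.38·368 = 43923.06.
Deflator = Nominal/Real × 100 = 39692.78/43923.06 × 100 = 90.369.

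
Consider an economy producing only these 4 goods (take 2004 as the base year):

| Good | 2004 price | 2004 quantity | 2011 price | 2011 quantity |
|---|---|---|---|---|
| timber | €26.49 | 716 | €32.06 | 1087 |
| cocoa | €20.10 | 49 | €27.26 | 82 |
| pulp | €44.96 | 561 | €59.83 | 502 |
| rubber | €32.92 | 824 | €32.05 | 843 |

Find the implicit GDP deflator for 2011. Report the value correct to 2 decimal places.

Nominal GDP 2011 = 32.06·1087 + 27.26·82 + 59.83·502 + 32.05·843 = 94137.35.
Real GDP 2011 (at 2004 prices) = 26.49·1087 + 20.10·82 + 44.96·502 + 32.92·843 = 80764.31.
Deflator = Nominal/Real × 100 = 94137.35/80764.31 × 100 = 116.558.

116.56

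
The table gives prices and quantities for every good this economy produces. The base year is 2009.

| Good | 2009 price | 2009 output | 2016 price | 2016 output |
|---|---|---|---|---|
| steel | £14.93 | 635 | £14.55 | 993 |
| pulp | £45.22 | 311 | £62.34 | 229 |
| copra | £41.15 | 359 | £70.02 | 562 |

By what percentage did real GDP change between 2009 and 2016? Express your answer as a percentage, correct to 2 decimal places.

26.07%

Real GDP 2009 = Nominal GDP 2009 = 14.93·635 + 45.22·311 + 41.15·359 = 38316.82.
Real GDP 2016 (at 2009 prices) = 14.93·993 + 45.22·229 + 41.15·562 = 48307.17.
Real growth = 48307.17/38316.82 − 1 = 0.2607.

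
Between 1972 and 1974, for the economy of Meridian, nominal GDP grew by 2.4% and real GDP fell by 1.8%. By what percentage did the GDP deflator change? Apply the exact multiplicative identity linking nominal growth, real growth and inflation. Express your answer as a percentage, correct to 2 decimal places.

(1 + g_nom) = (1 + g_real)(1 + π), so π = 1.0240 / 0.9820 − 1 = 0.04277.

4.28%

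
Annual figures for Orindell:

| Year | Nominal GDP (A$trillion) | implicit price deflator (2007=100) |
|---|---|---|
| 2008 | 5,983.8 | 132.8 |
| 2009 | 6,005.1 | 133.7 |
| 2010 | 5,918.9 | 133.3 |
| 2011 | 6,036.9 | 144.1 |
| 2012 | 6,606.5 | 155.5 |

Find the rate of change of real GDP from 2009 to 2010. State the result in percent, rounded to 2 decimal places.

-1.14%

Real GDP 2009 = 6005.1/1.337 = 4491.47.
Real GDP 2010 = 5918.9/1.333 = 4440.29.
Change = 4440.29/4491.47 − 1 = -0.0114.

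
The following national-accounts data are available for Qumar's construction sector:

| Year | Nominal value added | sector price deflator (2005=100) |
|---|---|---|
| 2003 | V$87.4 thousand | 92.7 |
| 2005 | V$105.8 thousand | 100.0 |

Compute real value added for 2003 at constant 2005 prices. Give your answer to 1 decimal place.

Real value added = Nominal / (sector price deflator/100) = 87.4 / 0.927 = 94.28.

V$94.3 thousand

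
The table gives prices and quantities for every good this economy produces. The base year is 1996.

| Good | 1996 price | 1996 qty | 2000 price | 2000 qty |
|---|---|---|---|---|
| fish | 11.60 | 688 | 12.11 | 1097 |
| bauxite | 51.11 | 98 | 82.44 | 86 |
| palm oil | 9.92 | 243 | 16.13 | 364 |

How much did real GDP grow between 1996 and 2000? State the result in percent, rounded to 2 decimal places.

34.62%

Real GDP 1996 = Nominal GDP 1996 = 11.60·688 + 51.11·98 + 9.92·243 = 15400.14.
Real GDP 2000 (at 1996 prices) = 11.60·1097 + 51.11·86 + 9.92·364 = 20731.54.
Real growth = 20731.54/15400.14 − 1 = 0.3462.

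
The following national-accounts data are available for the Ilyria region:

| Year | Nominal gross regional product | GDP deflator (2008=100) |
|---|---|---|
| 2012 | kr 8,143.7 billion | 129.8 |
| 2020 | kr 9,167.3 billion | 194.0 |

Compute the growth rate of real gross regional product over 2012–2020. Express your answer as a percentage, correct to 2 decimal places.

-24.68%

Deflate each year: 2012 → 8143.7/1.298 = 6274.04; 2020 → 9167.3/1.940 = 4725.41.
So real gross regional product changed by 4725.41/6274.04 − 1 = -0.2468, i.e. -24.68%.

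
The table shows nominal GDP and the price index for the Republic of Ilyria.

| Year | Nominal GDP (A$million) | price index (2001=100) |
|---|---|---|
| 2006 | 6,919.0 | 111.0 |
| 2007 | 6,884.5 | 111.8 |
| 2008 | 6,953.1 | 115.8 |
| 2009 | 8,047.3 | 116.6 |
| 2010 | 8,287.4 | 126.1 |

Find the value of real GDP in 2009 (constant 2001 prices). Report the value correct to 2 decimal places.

Real GDP 2009 = 8047.3 / 1.166 = 6901.63.

A$6,901.63 million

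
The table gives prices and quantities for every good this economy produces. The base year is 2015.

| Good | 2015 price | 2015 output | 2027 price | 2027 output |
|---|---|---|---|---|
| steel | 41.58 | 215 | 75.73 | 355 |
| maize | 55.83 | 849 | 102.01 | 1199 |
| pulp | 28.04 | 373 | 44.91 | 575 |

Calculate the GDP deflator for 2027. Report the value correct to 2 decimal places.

Nominal GDP 2027 = 75.73·355 + 102.01·1199 + 44.91·575 = 175017.39.
Real GDP 2027 (at 2015 prices) = 41.58·355 + 55.83·1199 + 28.04·575 = 97824.07.
Deflator = Nominal/Real × 100 = 175017.39/97824.07 × 100 = 178.910.

178.91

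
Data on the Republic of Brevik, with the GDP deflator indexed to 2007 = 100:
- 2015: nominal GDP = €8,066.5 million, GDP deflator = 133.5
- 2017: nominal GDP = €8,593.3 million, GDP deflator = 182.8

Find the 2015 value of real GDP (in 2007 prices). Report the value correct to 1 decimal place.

Real GDP = Nominal / (GDP deflator/100) = 8066.5 / 1.335 = 6042.32.

€6,042.3 million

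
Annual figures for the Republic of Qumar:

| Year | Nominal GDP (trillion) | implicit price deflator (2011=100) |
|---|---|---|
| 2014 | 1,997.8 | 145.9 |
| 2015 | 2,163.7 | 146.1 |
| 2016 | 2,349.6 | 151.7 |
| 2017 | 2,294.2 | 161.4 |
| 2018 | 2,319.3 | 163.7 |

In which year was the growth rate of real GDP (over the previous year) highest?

2015

2015: real = 2163.7/1.461 = 1480.97; growth vs 2014 (1369.29) = 8.16%.
2016: real = 2349.6/1.517 = 1548.85; growth vs 2015 (1480.97) = 4.58%.
2017: real = 2294.2/1.614 = 1421.44; growth vs 2016 (1548.85) = -8.23%.
2018: real = 2319.3/1.637 = 1416.80; growth vs 2017 (1421.44) = -0.33%.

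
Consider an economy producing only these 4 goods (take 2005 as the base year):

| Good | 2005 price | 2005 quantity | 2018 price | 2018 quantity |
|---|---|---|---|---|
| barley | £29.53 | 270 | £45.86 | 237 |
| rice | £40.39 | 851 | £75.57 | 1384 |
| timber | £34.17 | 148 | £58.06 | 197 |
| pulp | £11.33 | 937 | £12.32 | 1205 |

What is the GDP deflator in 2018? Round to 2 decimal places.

Nominal GDP 2018 = 45.86·237 + 75.57·1384 + 58.06·197 + 12.32·1205 = 141741.12.
Real GDP 2018 (at 2005 prices) = 29.53·237 + 40.39·1384 + 34.17·197 + 11.33·1205 = 83282.51.
Deflator = Nominal/Real × 100 = 141741.12/83282.51 × 100 = 170.193.

170.19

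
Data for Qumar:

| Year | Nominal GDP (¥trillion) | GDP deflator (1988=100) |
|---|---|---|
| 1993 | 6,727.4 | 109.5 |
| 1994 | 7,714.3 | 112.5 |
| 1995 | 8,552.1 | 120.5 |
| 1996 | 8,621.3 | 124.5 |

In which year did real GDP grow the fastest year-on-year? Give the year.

1994

1994: real = 7714.3/1.125 = 6857.16; growth vs 1993 (6143.74) = 11.61%.
1995: real = 8552.1/1.205 = 7097.18; growth vs 1994 (6857.16) = 3.50%.
1996: real = 8621.3/1.245 = 6924.74; growth vs 1995 (7097.18) = -2.43%.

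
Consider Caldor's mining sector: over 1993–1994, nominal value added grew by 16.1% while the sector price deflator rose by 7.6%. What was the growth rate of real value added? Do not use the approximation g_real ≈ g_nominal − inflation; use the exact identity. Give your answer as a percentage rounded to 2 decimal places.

7.90%

(1 + g_nom) = (1 + g_real)(1 + π), so g_real = 1.1610 / 1.0760 − 1 = 0.07900.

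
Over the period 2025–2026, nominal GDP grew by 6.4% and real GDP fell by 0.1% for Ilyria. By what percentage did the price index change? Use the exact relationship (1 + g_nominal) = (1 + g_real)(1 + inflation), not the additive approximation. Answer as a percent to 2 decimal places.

(1 + g_nom) = (1 + g_real)(1 + π), so π = 1.0640 / 0.9990 − 1 = 0.06507.

6.51%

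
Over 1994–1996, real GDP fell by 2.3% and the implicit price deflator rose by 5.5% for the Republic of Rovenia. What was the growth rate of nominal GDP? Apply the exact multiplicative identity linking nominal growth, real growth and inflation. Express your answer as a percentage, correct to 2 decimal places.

3.07%

(1 + g_nom) = (1 + g_real)(1 + π) = 0.9770 × 1.0550 = 1.03074.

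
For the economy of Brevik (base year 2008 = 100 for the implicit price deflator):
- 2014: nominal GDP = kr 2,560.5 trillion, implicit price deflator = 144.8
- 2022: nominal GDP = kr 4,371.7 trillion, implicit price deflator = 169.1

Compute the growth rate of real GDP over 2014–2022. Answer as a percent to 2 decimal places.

Deflate each year: 2014 → 2560.5/1.448 = 1768.30; 2022 → 4371.7/1.691 = 2585.27.
So real GDP changed by 2585.27/1768.30 − 1 = 0.4620, i.e. 46.20%.

46.20%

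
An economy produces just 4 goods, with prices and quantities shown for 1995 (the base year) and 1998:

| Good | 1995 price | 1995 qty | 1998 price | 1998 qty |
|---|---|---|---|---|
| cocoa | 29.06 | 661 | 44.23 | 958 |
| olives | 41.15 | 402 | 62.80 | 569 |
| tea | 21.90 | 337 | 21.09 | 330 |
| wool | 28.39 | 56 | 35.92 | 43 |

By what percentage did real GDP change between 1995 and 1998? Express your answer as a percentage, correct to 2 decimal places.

33.50%

Real GDP 1995 = Nominal GDP 1995 = 29.06·661 + 41.15·402 + 21.90·337 + 28.39·56 = 44721.10.
Real GDP 1998 (at 1995 prices) = 29.06·958 + 41.15·569 + 21.90·330 + 28.39·43 = 59701.60.
Real growth = 59701.60/44721.10 − 1 = 0.3350.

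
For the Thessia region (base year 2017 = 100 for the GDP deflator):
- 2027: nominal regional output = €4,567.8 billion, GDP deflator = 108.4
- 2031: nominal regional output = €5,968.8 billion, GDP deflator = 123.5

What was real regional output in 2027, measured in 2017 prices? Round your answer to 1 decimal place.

Real regional output = Nominal / (GDP deflator/100) = 4567.8 / 1.084 = 4213.84.

€4,213.8 billion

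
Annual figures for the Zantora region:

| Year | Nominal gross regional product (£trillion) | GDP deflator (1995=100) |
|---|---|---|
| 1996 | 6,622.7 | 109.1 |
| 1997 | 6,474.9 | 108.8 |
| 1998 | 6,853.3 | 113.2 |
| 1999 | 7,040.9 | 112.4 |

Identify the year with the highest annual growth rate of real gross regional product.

1997: real = 6474.9/1.088 = 5951.19; growth vs 1996 (6070.30) = -1.96%.
1998: real = 6853.3/1.132 = 6054.15; growth vs 1997 (5951.19) = 1.73%.
1999: real = 7040.9/1.124 = 6264.15; growth vs 1998 (6054.15) = 3.47%.

1999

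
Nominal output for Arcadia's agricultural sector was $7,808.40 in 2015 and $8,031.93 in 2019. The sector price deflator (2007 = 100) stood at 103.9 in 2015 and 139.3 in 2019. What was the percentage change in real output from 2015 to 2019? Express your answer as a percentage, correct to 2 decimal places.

Deflate each year: 2015 → 7808.40/1.039 = 7515.30; 2019 → 8031.93/1.393 = 5765.92.
So real output changed by 5765.92/7515.30 − 1 = -0.2328, i.e. -23.28%.

-23.28%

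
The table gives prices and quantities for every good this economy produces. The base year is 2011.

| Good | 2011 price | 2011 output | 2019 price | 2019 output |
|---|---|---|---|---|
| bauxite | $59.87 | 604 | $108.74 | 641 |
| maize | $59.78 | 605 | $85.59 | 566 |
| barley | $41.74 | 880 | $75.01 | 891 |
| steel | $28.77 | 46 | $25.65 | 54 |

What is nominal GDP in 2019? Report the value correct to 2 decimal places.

Nominal GDP 2019 = Σ (p_2019 × q_2019) = 108.74·641 + 85.59·566 + 75.01·891 + 25.65·54 = 186365.29.

$186365.29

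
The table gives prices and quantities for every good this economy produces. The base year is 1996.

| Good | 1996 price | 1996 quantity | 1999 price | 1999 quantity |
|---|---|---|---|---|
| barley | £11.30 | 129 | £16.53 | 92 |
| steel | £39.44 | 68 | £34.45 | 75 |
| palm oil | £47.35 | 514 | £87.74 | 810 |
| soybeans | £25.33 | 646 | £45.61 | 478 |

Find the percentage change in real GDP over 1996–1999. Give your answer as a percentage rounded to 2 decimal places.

21.45%

Real GDP 1996 = Nominal GDP 1996 = 11.30·129 + 39.44·68 + 47.35·514 + 25.33·646 = 44840.70.
Real GDP 1999 (at 1996 prices) = 11.30·92 + 39.44·75 + 47.35·810 + 25.33·478 = 54458.84.
Real growth = 54458.84/44840.70 − 1 = 0.2145.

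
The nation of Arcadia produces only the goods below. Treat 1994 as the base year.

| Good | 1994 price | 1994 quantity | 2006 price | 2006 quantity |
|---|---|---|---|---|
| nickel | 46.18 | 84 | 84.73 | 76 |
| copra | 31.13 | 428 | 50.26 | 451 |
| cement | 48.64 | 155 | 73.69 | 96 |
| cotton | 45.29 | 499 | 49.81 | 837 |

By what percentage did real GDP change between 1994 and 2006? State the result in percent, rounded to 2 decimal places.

27.01%

Real GDP 1994 = Nominal GDP 1994 = 46.18·84 + 31.13·428 + 48.64·155 + 45.29·499 = 47341.67.
Real GDP 2006 (at 1994 prices) = 46.18·76 + 31.13·451 + 48.64·96 + 45.29·837 = 60126.48.
Real growth = 60126.48/47341.67 − 1 = 0.2701.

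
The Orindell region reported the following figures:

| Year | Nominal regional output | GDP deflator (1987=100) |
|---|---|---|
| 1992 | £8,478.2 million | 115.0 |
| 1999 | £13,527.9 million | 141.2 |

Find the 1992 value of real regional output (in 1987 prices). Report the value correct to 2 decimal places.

Real regional output = Nominal / (GDP deflator/100) = 8478.2 / 1.150 = 7372.35.

£7,372.35 million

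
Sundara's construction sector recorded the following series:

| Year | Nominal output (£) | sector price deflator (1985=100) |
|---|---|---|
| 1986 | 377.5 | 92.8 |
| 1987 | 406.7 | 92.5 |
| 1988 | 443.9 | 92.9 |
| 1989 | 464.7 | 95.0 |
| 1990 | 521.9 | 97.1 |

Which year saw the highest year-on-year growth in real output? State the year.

1990

1987: real = 406.7/0.925 = 439.68; growth vs 1986 (406.79) = 8.09%.
1988: real = 443.9/0.929 = 477.83; growth vs 1987 (439.68) = 8.68%.
1989: real = 464.7/0.950 = 489.16; growth vs 1988 (477.83) = 2.37%.
1990: real = 521.9/0.971 = 537.49; growth vs 1989 (489.16) = 9.88%.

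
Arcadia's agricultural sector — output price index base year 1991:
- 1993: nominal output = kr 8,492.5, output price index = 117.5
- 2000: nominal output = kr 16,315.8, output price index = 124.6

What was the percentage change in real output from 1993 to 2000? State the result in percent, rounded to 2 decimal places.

81.17%

Real output 1993 = 8492.5 / 1.175 = 7227.66.
Real output 2000 = 16315.8 / 1.246 = 13094.54.
Real growth = 13094.54 / 7227.66 − 1 = 0.8117.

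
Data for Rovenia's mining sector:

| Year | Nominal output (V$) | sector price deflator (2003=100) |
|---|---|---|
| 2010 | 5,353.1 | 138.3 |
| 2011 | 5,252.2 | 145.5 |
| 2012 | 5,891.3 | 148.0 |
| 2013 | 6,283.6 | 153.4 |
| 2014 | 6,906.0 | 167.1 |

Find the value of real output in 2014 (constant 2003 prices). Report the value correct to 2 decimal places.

Real output 2014 = 6906.0 / 1.671 = 4132.85.

V$4,132.85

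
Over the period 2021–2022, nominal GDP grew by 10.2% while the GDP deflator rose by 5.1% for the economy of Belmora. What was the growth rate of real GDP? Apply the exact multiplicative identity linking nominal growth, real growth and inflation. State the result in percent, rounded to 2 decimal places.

(1 + g_nom) = (1 + g_real)(1 + π), so g_real = 1.1020 / 1.0510 − 1 = 0.04853.

4.85%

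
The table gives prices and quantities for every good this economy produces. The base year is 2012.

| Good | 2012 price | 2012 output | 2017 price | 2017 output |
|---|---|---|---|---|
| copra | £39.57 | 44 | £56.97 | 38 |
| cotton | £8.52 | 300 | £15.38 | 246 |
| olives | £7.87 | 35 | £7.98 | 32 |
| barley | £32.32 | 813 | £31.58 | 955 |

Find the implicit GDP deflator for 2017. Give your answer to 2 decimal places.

104.74

Nominal GDP 2017 = 56.97·38 + 15.38·246 + 7.98·32 + 31.58·955 = 36362.60.
Real GDP 2017 (at 2012 prices) = 39.57·38 + 8.52·246 + 7.87·32 + 32.32·955 = 34717.02.
Deflator = Nominal/Real × 100 = 36362.60/34717.02 × 100 = 104.740.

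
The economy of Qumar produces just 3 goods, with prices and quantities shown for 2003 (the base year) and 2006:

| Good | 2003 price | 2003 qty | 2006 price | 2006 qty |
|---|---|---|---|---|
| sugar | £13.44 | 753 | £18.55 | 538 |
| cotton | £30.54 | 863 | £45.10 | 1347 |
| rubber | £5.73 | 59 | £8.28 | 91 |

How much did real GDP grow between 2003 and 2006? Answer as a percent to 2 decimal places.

Real GDP 2003 = Nominal GDP 2003 = 13.44·753 + 30.54·863 + 5.73·59 = 36814.41.
Real GDP 2006 (at 2003 prices) = 13.44·538 + 30.54·1347 + 5.73·91 = 48889.53.
Real growth = 48889.53/36814.41 − 1 = 0.3280.

32.80%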